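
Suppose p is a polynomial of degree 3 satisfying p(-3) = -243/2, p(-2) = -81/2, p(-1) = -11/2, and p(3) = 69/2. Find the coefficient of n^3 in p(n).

Write p(n) = an^3 + bn^2 + cn + d. Substituting each data point gives a linear system:
  -27a + 9b - 3c + d = -243/2
  -8a + 4b - 2c + d = -81/2
  -a + b - c + d = -11/2
  27a + 9b + 3c + d = 69/2
Solving the system yields a = 3, b = -5, c = -1, d = 3/2.
So p(n) = 3n³ - 5n² - n + 3/2.
The leading coefficient is 3.

3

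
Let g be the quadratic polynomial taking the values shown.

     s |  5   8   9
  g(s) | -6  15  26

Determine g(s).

g(s) = s^2 - 6s - 1

Using the Lagrange interpolation formula with nodes 5, 8, 9:
  L_0(s) = (s - 8)(s - 9) / 12
  L_1(s) = (s - 5)(s - 9) / -3
  L_2(s) = (s - 5)(s - 8) / 4
Then g(s) = -6·L_0(s) + 15·L_1(s) + 26·L_2(s).
Expanding and collecting terms gives g(s) = s² - 6s - 1.
Check: g(9) = 26. ✓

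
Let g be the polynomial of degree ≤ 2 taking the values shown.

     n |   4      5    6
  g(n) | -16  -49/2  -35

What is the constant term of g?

-2

Write g(n) = an^2 + bn + c. Substituting each data point gives a linear system:
  16a + 4b + c = -16
  25a + 5b + c = -49/2
  36a + 6b + c = -35
Solving the system yields a = -1, b = 1/2, c = -2.
So g(n) = -n^2 + (1/2)n - 2.
The constant term is -2.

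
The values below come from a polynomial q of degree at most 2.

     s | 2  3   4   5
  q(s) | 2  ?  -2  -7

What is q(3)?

The 3 known points determine the degree-2 polynomial uniquely.
Write q(s) = as^2 + bs + c. Substituting each data point gives a linear system:
  4a + 2b + c = 2
  16a + 4b + c = -2
  25a + 5b + c = -7
Solving the system yields a = -1, b = 4, c = -2.
So q(s) = -s² + 4s - 2.
Then q(3) = 1.

1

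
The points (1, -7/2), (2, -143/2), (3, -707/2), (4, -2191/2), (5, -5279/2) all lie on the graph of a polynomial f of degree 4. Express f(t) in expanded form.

f(t) = -4t^4 - t^3 - t^2 + 2t + 1/2

Using the Lagrange interpolation formula with nodes 1, 2, 3, 4, 5:
  L_0(t) = (t - 2)(t - 3)(t - 4)(t - 5) / 24
  L_1(t) = (t - 1)(t - 3)(t - 4)(t - 5) / -6
  L_2(t) = (t - 1)(t - 2)(t - 4)(t - 5) / 4
  L_3(t) = (t - 1)(t - 2)(t - 3)(t - 5) / -6
  L_4(t) = (t - 1)(t - 2)(t - 3)(t - 4) / 24
Then f(t) = -7/2·L_0(t) - 143/2·L_1(t) - 707/2·L_2(t) - 2191/2·L_3(t) - 5279/2·L_4(t).
Expanding and collecting terms gives f(t) = -4t^4 - t^3 - t^2 + 2t + 1/2.
Check: f(5) = -5279/2. ✓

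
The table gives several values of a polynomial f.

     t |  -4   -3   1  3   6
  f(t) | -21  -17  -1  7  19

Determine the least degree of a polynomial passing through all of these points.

Divided differences on the nodes -4, -3, 1, 3, 6:
  order 0: -21  -17  -1  7  19
  order 1: 4  4  4  4
  order 2: 0  0  0
  order 3: 0  0
  order 4: 0
The order-1 divided differences are all 4 (nonzero) and every higher order vanishes, so the data lies on a polynomial of degree exactly 1.

1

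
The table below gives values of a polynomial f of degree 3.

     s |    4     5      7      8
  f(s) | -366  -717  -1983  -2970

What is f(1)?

Using the Lagrange interpolation formula with nodes 4, 5, 7, 8:
  L_0(s) = (s - 5)(s - 7)(s - 8) / -12
  L_1(s) = (s - 4)(s - 7)(s - 8) / 6
  L_2(s) = (s - 4)(s - 5)(s - 8) / -6
  L_3(s) = (s - 4)(s - 5)(s - 7) / 12
Then f(s) = -366·L_0(s) - 717·L_1(s) - 1983·L_2(s) - 2970·L_3(s).
Expanding and collecting terms gives f(s) = -6s^3 + 2s^2 - 3s - 2.
Evaluating at s = 1: f(1) = -9.

-9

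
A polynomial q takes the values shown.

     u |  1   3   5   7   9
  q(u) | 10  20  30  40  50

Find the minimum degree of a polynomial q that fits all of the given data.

1

Forward differences of the values at u = 1, 3, 5, 7, 9:
  q  : 10  20  30  40  50
  Δ  : 10  10  10  10
  Δ^2: 0  0  0
  Δ^3: 0  0
  Δ^4: 0
The first differences are constant (10) and nonzero, while all higher differences vanish, so the minimal degree is 1.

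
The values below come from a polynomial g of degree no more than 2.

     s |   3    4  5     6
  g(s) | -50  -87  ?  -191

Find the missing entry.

On equispaced nodes a degree-2 polynomial has vanishing third forward difference, so
  - g(3) + 3·g(4) - 3·g(5) + g(6) = 0.
Substituting the known values and solving for g(5):
  -3·g(5) = 402
  g(5) = -134.

-134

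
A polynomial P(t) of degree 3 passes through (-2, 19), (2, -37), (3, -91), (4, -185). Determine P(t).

P(t) = -2t^3 - 2t^2 - 6t - 1

Using the Lagrange interpolation formula with nodes -2, 2, 3, 4:
  L_0(t) = (t - 2)(t - 3)(t - 4) / -120
  L_1(t) = (t + 2)(t - 3)(t - 4) / 8
  L_2(t) = (t + 2)(t - 2)(t - 4) / -5
  L_3(t) = (t + 2)(t - 2)(t - 3) / 12
Then P(t) = 19·L_0(t) - 37·L_1(t) - 91·L_2(t) - 185·L_3(t).
Expanding and collecting terms gives P(t) = -2t³ - 2t² - 6t - 1.
Check: P(4) = -185. ✓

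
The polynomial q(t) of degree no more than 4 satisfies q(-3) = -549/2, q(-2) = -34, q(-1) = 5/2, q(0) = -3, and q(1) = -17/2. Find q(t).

q(t) = -5t^4 - 3t^3 + 5t^2 - (5/2)t - 3

Write q(t) = at^4 + bt^3 + ct^2 + dt + e. Substituting each data point gives a linear system:
  81a - 27b + 9c - 3d + e = -549/2
  16a - 8b + 4c - 2d + e = -34
  a - b + c - d + e = 5/2
  e = -3
  a + b + c + d + e = -17/2
Solving the system yields a = -5, b = -3, c = 5, d = -5/2, e = -3.
So q(t) = -5t⁴ - 3t³ + 5t² - (5/2)t - 3.
Check: q(-1) = 5/2. ✓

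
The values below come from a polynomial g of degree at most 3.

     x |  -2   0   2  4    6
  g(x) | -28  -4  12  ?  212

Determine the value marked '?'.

The 4 known points determine the degree-3 polynomial uniquely.
Write g(x) = ax^3 + bx^2 + cx + d. Substituting each data point gives a linear system:
  -8a + 4b - 2c + d = -28
  d = -4
  8a + 4b + 2c + d = 12
  216a + 36b + 6c + d = 212
Solving the system yields a = 1, b = -1, c = 6, d = -4.
So g(x) = x^3 - x^2 + 6x - 4.
Then g(4) = 68.

68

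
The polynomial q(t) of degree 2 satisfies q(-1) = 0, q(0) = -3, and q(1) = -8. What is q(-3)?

0

Using the Lagrange interpolation formula with nodes -1, 0, 1:
  L_0(t) = t(t - 1) / 2
  L_1(t) = (t + 1)(t - 1) / -1
  L_2(t) = (t + 1)t / 2
Then q(t) = 0·L_0(t) - 3·L_1(t) - 8·L_2(t).
Expanding and collecting terms gives q(t) = -t^2 - 4t - 3.
Evaluating at t = -3: q(-3) = 0.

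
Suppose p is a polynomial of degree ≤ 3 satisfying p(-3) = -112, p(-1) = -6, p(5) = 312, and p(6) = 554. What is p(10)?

Using the Lagrange interpolation formula with nodes -3, -1, 5, 6:
  L_0(x) = (x + 1)(x - 5)(x - 6) / -144
  L_1(x) = (x + 3)(x - 5)(x - 6) / 84
  L_2(x) = (x + 3)(x + 1)(x - 6) / -48
  L_3(x) = (x + 3)(x + 1)(x - 5) / 63
Then p(x) = -112·L_0(x) - 6·L_1(x) + 312·L_2(x) + 554·L_3(x).
Expanding and collecting terms gives p(x) = 3x^3 - 3x^2 + 2x + 2.
Evaluating at x = 10: p(10) = 2722.

2722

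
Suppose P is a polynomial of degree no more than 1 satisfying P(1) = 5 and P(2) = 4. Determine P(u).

Using the Lagrange interpolation formula with nodes 1, 2:
  L_0(u) = (u - 2) / -1
  L_1(u) = (u - 1) / 1
Then P(u) = 5·L_0(u) + 4·L_1(u).
Expanding and collecting terms gives P(u) = -u + 6.
Check: P(1) = 5. ✓

P(u) = -u + 6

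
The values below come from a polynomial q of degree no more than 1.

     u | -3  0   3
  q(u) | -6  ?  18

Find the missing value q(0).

6

On equispaced nodes a degree-1 polynomial has vanishing second forward difference, so
  q(-3) - 2·q(0) + q(3) = 0.
Substituting the known values and solving for q(0):
  -2·q(0) = -12
  q(0) = 6.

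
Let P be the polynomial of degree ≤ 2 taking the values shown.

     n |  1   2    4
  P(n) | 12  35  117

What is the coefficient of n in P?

5

Write P(n) = an^2 + bn + c. Substituting each data point gives a linear system:
  a + b + c = 12
  4a + 2b + c = 35
  16a + 4b + c = 117
Solving the system yields a = 6, b = 5, c = 1.
So P(n) = 6n^2 + 5n + 1.
The coefficient of n is 5.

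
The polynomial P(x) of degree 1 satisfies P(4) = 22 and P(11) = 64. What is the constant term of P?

-2

Write P(x) = ax + b. Substituting each data point gives a linear system:
  4a + b = 22
  11a + b = 64
Solving the system yields a = 6, b = -2.
So P(x) = 6x - 2.
The constant term is -2.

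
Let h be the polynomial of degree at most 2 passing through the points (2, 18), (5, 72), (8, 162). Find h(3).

Using the Lagrange interpolation formula with nodes 2, 5, 8:
  L_0(n) = (n - 5)(n - 8) / 18
  L_1(n) = (n - 2)(n - 8) / -9
  L_2(n) = (n - 2)(n - 5) / 18
Then h(n) = 18·L_0(n) + 72·L_1(n) + 162·L_2(n).
Expanding and collecting terms gives h(n) = 2n^2 + 4n + 2.
Evaluating at n = 3: h(3) = 32.

32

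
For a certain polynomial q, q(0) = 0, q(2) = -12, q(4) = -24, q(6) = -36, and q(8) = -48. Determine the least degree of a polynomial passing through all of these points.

Forward differences of the values at u = 0, 2, 4, 6, 8:
  q  : 0  -12  -24  -36  -48
  Δ  : -12  -12  -12  -12
  Δ^2: 0  0  0
  Δ^3: 0  0
  Δ^4: 0
The first differences are constant (-12) and nonzero, while all higher differences vanish, so the minimal degree is 1.

1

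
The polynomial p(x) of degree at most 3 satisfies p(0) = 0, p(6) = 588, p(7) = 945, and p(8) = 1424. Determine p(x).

Using the Lagrange interpolation formula with nodes 0, 6, 7, 8:
  L_0(x) = (x - 6)(x - 7)(x - 8) / -336
  L_1(x) = x(x - 7)(x - 8) / 12
  L_2(x) = x(x - 6)(x - 8) / -7
  L_3(x) = x(x - 6)(x - 7) / 16
Then p(x) = 0·L_0(x) + 588·L_1(x) + 945·L_2(x) + 1424·L_3(x).
Expanding and collecting terms gives p(x) = 3x³ - 2x² + 2x.
Check: p(8) = 1424. ✓

p(x) = 3x^3 - 2x^2 + 2x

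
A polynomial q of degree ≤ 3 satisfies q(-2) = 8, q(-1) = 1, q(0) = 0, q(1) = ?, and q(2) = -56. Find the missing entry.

The 4 known points determine the degree-3 polynomial uniquely.
Write q(u) = au^3 + bu^2 + cu + d. Substituting each data point gives a linear system:
  -8a + 4b - 2c + d = 8
  -a + b - c + d = 1
  d = 0
  8a + 4b + 2c + d = -56
Solving the system yields a = -3, b = -6, c = -4, d = 0.
So q(u) = -3u^3 - 6u^2 - 4u.
Then q(1) = -13.

-13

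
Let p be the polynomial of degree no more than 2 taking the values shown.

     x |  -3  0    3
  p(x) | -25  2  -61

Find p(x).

Write p(x) = ax^2 + bx + c. Substituting each data point gives a linear system:
  9a - 3b + c = -25
  c = 2
  9a + 3b + c = -61
Solving the system yields a = -5, b = -6, c = 2.
So p(x) = -5x^2 - 6x + 2.
Check: p(0) = 2. ✓

p(x) = -5x^2 - 6x + 2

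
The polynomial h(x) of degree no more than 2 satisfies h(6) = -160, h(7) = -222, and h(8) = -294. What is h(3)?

Using the Lagrange interpolation formula with nodes 6, 7, 8:
  L_0(x) = (x - 7)(x - 8) / 2
  L_1(x) = (x - 6)(x - 8) / -1
  L_2(x) = (x - 6)(x - 7) / 2
Then h(x) = -160·L_0(x) - 222·L_1(x) - 294·L_2(x).
Expanding and collecting terms gives h(x) = -5x² + 3x + 2.
Evaluating at x = 3: h(3) = -34.

-34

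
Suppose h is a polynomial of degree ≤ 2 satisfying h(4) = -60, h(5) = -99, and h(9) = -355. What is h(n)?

h(n) = -5n^2 + 6n - 4

Write h(n) = an^2 + bn + c. Substituting each data point gives a linear system:
  16a + 4b + c = -60
  25a + 5b + c = -99
  81a + 9b + c = -355
Solving the system yields a = -5, b = 6, c = -4.
So h(n) = -5n^2 + 6n - 4.
Check: h(4) = -60. ✓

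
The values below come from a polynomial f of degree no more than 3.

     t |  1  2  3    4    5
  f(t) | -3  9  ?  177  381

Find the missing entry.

The 4 known points determine the degree-3 polynomial uniquely.
Write f(t) = at^3 + bt^2 + ct + d. Substituting each data point gives a linear system:
  a + b + c + d = -3
  8a + 4b + 2c + d = 9
  64a + 16b + 4c + d = 177
  125a + 25b + 5c + d = 381
Solving the system yields a = 4, b = -4, c = -4, d = 1.
So f(t) = 4t^3 - 4t^2 - 4t + 1.
Then f(3) = 61.

61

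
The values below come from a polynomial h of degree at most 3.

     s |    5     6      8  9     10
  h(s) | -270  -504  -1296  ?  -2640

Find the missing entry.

The 4 known points determine the degree-3 polynomial uniquely.
Write h(s) = as^3 + bs^2 + cs + d. Substituting each data point gives a linear system:
  125a + 25b + 5c + d = -270
  216a + 36b + 6c + d = -504
  512a + 64b + 8c + d = -1296
  1000a + 100b + 10c + d = -2640
Solving the system yields a = -3, b = 3, c = 6, d = 0.
So h(s) = -3s³ + 3s² + 6s.
Then h(9) = -1890.

-1890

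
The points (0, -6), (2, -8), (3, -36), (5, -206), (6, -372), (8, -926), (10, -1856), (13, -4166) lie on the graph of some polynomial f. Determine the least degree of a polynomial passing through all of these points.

3

Divided differences on the nodes 0, 2, 3, 5, 6, 8, 10, 13:
  order 0: -6  -8  -36  -206  -372  -926  -1856  -4166
  order 1: -1  -28  -85  -166  -277  -465  -770
  order 2: -9  -19  -27  -37  -47  -61
  order 3: -2  -2  -2  -2  -2
  order 4: 0  0  0  0
  order 5: 0  0  0
  order 6: 0  0
  order 7: 0
The order-3 divided differences are all -2 (nonzero) and every higher order vanishes, so the data lies on a polynomial of degree exactly 3.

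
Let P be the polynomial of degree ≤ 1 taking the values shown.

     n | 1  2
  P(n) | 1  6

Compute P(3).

11

Write P(n) = an + b. Substituting each data point gives a linear system:
  a + b = 1
  2a + b = 6
Solving the system yields a = 5, b = -4.
So P(n) = 5n - 4.
Then P(3) = 11.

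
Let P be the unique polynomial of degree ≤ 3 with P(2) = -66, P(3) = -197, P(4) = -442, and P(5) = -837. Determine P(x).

Using the Lagrange interpolation formula with nodes 2, 3, 4, 5:
  L_0(x) = (x - 3)(x - 4)(x - 5) / -6
  L_1(x) = (x - 2)(x - 4)(x - 5) / 2
  L_2(x) = (x - 2)(x - 3)(x - 5) / -2
  L_3(x) = (x - 2)(x - 3)(x - 4) / 6
Then P(x) = -66·L_0(x) - 197·L_1(x) - 442·L_2(x) - 837·L_3(x).
Expanding and collecting terms gives P(x) = -6x³ - 3x² - 2x - 2.
Check: P(3) = -197. ✓

P(x) = -6x^3 - 3x^2 - 2x - 2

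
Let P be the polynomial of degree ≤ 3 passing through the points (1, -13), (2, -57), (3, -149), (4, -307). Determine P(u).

P(u) = -3u^3 - 6u^2 - 5u + 1

Write P(u) = au^3 + bu^2 + cu + d. Substituting each data point gives a linear system:
  a + b + c + d = -13
  8a + 4b + 2c + d = -57
  27a + 9b + 3c + d = -149
  64a + 16b + 4c + d = -307
Solving the system yields a = -3, b = -6, c = -5, d = 1.
So P(u) = -3u^3 - 6u^2 - 5u + 1.
Check: P(1) = -13. ✓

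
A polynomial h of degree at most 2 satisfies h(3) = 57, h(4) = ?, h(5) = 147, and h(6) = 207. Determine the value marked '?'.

On equispaced nodes a degree-2 polynomial has vanishing third forward difference, so
  - h(3) + 3·h(4) - 3·h(5) + h(6) = 0.
Substituting the known values and solving for h(4):
  3·h(4) = 291
  h(4) = 97.

97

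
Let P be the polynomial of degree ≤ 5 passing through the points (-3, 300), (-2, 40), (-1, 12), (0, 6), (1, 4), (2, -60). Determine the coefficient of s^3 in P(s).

Write P(s) = as^5 + bs^4 + cs^3 + ds^2 + es + k. Substituting each data point gives a linear system:
  -243a + 81b - 27c + 9d - 3e + k = 300
  -32a + 16b - 8c + 4d - 2e + k = 40
  -a + b - c + d - e + k = 12
  k = 6
  a + b + c + d + e + k = 4
  32a + 16b + 8c + 4d + 2e + k = -60
Solving the system yields a = -2, b = -2, c = 3, d = 4, e = -5, k = 6.
So P(s) = -2s⁵ - 2s⁴ + 3s³ + 4s² - 5s + 6.
The coefficient of s^3 is 3.

3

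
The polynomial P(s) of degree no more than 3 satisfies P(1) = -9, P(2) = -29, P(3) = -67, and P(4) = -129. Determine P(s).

Using the Lagrange interpolation formula with nodes 1, 2, 3, 4:
  L_0(s) = (s - 2)(s - 3)(s - 4) / -6
  L_1(s) = (s - 1)(s - 3)(s - 4) / 2
  L_2(s) = (s - 1)(s - 2)(s - 4) / -2
  L_3(s) = (s - 1)(s - 2)(s - 3) / 6
Then P(s) = -9·L_0(s) - 29·L_1(s) - 67·L_2(s) - 129·L_3(s).
Expanding and collecting terms gives P(s) = -s^3 - 3s^2 - 4s - 1.
Check: P(2) = -29. ✓

P(s) = -s^3 - 3s^2 - 4s - 1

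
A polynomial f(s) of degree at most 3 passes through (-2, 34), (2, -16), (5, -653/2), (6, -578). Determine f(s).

Using the Lagrange interpolation formula with nodes -2, 2, 5, 6:
  L_0(s) = (s - 2)(s - 5)(s - 6) / -224
  L_1(s) = (s + 2)(s - 5)(s - 6) / 48
  L_2(s) = (s + 2)(s - 2)(s - 6) / -21
  L_3(s) = (s + 2)(s - 2)(s - 5) / 32
Then f(s) = 34·L_0(s) - 16·L_1(s) - 653/2·L_2(s) - 578·L_3(s).
Expanding and collecting terms gives f(s) = -3s^3 + 2s^2 - (1/2)s + 1.
Check: f(2) = -16. ✓

f(s) = -3s^3 + 2s^2 - (1/2)s + 1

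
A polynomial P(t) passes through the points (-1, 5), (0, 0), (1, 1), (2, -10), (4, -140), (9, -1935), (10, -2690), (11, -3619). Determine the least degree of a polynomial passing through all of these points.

3

Divided differences on the nodes -1, 0, 1, 2, 4, 9, 10, 11:
  order 0: 5  0  1  -10  -140  -1935  -2690  -3619
  order 1: -5  1  -11  -65  -359  -755  -929
  order 2: 3  -6  -18  -42  -66  -87
  order 3: -3  -3  -3  -3  -3
  order 4: 0  0  0  0
  order 5: 0  0  0
  order 6: 0  0
  order 7: 0
The order-3 divided differences are all -3 (nonzero) and every higher order vanishes, so the data lies on a polynomial of degree exactly 3.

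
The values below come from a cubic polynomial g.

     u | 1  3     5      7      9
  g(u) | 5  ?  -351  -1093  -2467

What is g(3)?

On equispaced nodes a degree-3 polynomial has vanishing fourth forward difference, so
  g(1) - 4·g(3) + 6·g(5) - 4·g(7) + g(9) = 0.
Substituting the known values and solving for g(3):
  -4·g(3) = 196
  g(3) = -49.

-49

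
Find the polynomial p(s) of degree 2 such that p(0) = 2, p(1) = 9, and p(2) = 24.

Write p(s) = as^2 + bs + c. Substituting each data point gives a linear system:
  c = 2
  a + b + c = 9
  4a + 2b + c = 24
Solving the system yields a = 4, b = 3, c = 2.
So p(s) = 4s^2 + 3s + 2.
Check: p(1) = 9. ✓

p(s) = 4s^2 + 3s + 2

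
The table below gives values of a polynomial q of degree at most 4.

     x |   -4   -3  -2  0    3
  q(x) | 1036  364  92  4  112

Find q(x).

q(x) = 3x^4 - 4x^3 - x^2 - 6x + 4

Using the Lagrange interpolation formula with nodes -4, -3, -2, 0, 3:
  L_0(x) = (x + 3)(x + 2)x(x - 3) / 56
  L_1(x) = (x + 4)(x + 2)x(x - 3) / -18
  L_2(x) = (x + 4)(x + 3)x(x - 3) / 20
  L_3(x) = (x + 4)(x + 3)(x + 2)(x - 3) / -72
  L_4(x) = (x + 4)(x + 3)(x + 2)x / 630
Then q(x) = 1036·L_0(x) + 364·L_1(x) + 92·L_2(x) + 4·L_3(x) + 112·L_4(x).
Expanding and collecting terms gives q(x) = 3x⁴ - 4x³ - x² - 6x + 4.
Check: q(-2) = 92. ✓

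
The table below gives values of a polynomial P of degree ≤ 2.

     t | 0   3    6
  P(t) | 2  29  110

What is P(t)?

Using the Lagrange interpolation formula with nodes 0, 3, 6:
  L_0(t) = (t - 3)(t - 6) / 18
  L_1(t) = t(t - 6) / -9
  L_2(t) = t(t - 3) / 18
Then P(t) = 2·L_0(t) + 29·L_1(t) + 110·L_2(t).
Expanding and collecting terms gives P(t) = 3t² + 2.
Check: P(0) = 2. ✓

P(t) = 3t^2 + 2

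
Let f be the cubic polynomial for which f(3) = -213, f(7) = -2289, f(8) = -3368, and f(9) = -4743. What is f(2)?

-74

Write f(x) = ax^3 + bx^2 + cx + d. Substituting each data point gives a linear system:
  27a + 9b + 3c + d = -213
  343a + 49b + 7c + d = -2289
  512a + 64b + 8c + d = -3368
  729a + 81b + 9c + d = -4743
Solving the system yields a = -6, b = -4, c = -5, d = 0.
So f(x) = -6x³ - 4x² - 5x.
Then f(2) = -74.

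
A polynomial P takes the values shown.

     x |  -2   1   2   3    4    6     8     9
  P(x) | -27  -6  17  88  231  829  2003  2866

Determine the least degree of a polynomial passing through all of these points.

3

Divided differences on the nodes -2, 1, 2, 3, 4, 6, 8, 9:
  order 0: -27  -6  17  88  231  829  2003  2866
  order 1: 7  23  71  143  299  587  863
  order 2: 4  24  36  52  72  92
  order 3: 4  4  4  4  4
  order 4: 0  0  0  0
  order 5: 0  0  0
  order 6: 0  0
  order 7: 0
The order-3 divided differences are all 4 (nonzero) and every higher order vanishes, so the data lies on a polynomial of degree exactly 3.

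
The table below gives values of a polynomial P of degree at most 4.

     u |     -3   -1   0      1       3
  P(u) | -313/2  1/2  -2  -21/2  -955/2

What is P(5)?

-6449/2

Using the Lagrange interpolation formula with nodes -3, -1, 0, 1, 3:
  L_0(u) = (u + 1)u(u - 1)(u - 3) / 144
  L_1(u) = (u + 3)u(u - 1)(u - 3) / -16
  L_2(u) = (u + 3)(u + 1)(u - 1)(u - 3) / 9
  L_3(u) = (u + 3)(u + 1)u(u - 3) / -16
  L_4(u) = (u + 3)(u + 1)u(u - 1) / 144
Then P(u) = -313/2·L_0(u) + 1/2·L_1(u) - 2·L_2(u) - 21/2·L_3(u) - 955/2·L_4(u).
Expanding and collecting terms gives P(u) = -4u^4 - 6u^3 + u^2 + (1/2)u - 2.
Evaluating at u = 5: P(5) = -6449/2.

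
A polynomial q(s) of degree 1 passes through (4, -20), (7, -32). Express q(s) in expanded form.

q(s) = -4s - 4

Write q(s) = as + b. Substituting each data point gives a linear system:
  4a + b = -20
  7a + b = -32
Solving the system yields a = -4, b = -4.
So q(s) = -4s - 4.
Check: q(7) = -32. ✓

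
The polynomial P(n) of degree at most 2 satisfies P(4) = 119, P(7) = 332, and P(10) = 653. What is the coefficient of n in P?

Write P(n) = an^2 + bn + c. Substituting each data point gives a linear system:
  16a + 4b + c = 119
  49a + 7b + c = 332
  100a + 10b + c = 653
Solving the system yields a = 6, b = 5, c = 3.
So P(n) = 6n² + 5n + 3.
The coefficient of n is 5.

5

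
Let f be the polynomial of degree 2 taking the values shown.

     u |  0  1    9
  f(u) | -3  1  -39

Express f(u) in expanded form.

f(u) = -u^2 + 5u - 3

Write f(u) = au^2 + bu + c. Substituting each data point gives a linear system:
  c = -3
  a + b + c = 1
  81a + 9b + c = -39
Solving the system yields a = -1, b = 5, c = -3.
So f(u) = -u² + 5u - 3.
Check: f(9) = -39. ✓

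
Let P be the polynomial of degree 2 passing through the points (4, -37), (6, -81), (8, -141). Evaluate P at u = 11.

-261

Forward differences of the values at u = 4, 6, 8:
  P  : -37  -81  -141
  Δ  : -44  -60
  Δ^2: -16
The second differences are constant, confirming degree 2.
Interpolating (Newton forward form) and evaluating at u = 11 gives P(11) = -261.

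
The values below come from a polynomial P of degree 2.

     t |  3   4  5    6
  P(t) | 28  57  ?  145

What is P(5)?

On equispaced nodes a degree-2 polynomial has vanishing third forward difference, so
  - P(3) + 3·P(4) - 3·P(5) + P(6) = 0.
Substituting the known values and solving for P(5):
  -3·P(5) = -288
  P(5) = 96.

96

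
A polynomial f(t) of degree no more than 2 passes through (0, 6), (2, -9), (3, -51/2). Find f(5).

Using the Lagrange interpolation formula with nodes 0, 2, 3:
  L_0(t) = (t - 2)(t - 3) / 6
  L_1(t) = t(t - 3) / -2
  L_2(t) = t(t - 2) / 3
Then f(t) = 6·L_0(t) - 9·L_1(t) - 51/2·L_2(t).
Expanding and collecting terms gives f(t) = -3t^2 - (3/2)t + 6.
Evaluating at t = 5: f(5) = -153/2.

-153/2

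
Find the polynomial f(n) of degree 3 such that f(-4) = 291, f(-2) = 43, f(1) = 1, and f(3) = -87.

Using the Lagrange interpolation formula with nodes -4, -2, 1, 3:
  L_0(n) = (n + 2)(n - 1)(n - 3) / -70
  L_1(n) = (n + 4)(n - 1)(n - 3) / 30
  L_2(n) = (n + 4)(n + 2)(n - 3) / -30
  L_3(n) = (n + 4)(n + 2)(n - 1) / 70
Then f(n) = 291·L_0(n) + 43·L_1(n) + 1·L_2(n) - 87·L_3(n).
Expanding and collecting terms gives f(n) = -4n^3 + 2n^2 + 3.
Check: f(-4) = 291. ✓

f(n) = -4n^3 + 2n^2 + 3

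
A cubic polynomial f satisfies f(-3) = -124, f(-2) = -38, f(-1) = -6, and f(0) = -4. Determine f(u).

f(u) = 4u^3 - 3u^2 - 5u - 4

Write f(u) = au^3 + bu^2 + cu + d. Substituting each data point gives a linear system:
  -27a + 9b - 3c + d = -124
  -8a + 4b - 2c + d = -38
  -a + b - c + d = -6
  d = -4
Solving the system yields a = 4, b = -3, c = -5, d = -4.
So f(u) = 4u^3 - 3u^2 - 5u - 4.
Check: f(-3) = -124. ✓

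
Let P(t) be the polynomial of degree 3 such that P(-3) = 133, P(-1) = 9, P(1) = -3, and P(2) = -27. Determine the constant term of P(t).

Write P(t) = at^3 + bt^2 + ct + d. Substituting each data point gives a linear system:
  -27a + 9b - 3c + d = 133
  -a + b - c + d = 9
  a + b + c + d = -3
  8a + 4b + 2c + d = -27
Solving the system yields a = -4, b = 2, c = -2, d = 1.
So P(t) = -4t³ + 2t² - 2t + 1.
The constant term is 1.

1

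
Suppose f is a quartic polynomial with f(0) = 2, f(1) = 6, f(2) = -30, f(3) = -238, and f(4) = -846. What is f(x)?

f(x) = -4x^4 + 2x^3 + 2x^2 + 4x + 2

Write f(x) = ax^4 + bx^3 + cx^2 + dx + e. Substituting each data point gives a linear system:
  e = 2
  a + b + c + d + e = 6
  16a + 8b + 4c + 2d + e = -30
  81a + 27b + 9c + 3d + e = -238
  256a + 64b + 16c + 4d + e = -846
Solving the system yields a = -4, b = 2, c = 2, d = 4, e = 2.
So f(x) = -4x^4 + 2x^3 + 2x^2 + 4x + 2.
Check: f(4) = -846. ✓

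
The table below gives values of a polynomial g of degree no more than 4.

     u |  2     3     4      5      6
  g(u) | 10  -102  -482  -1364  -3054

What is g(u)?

g(u) = -3u^4 + 3u^3 + 4u^2 + 6u + 6

Using the Lagrange interpolation formula with nodes 2, 3, 4, 5, 6:
  L_0(u) = (u - 3)(u - 4)(u - 5)(u - 6) / 24
  L_1(u) = (u - 2)(u - 4)(u - 5)(u - 6) / -6
  L_2(u) = (u - 2)(u - 3)(u - 5)(u - 6) / 4
  L_3(u) = (u - 2)(u - 3)(u - 4)(u - 6) / -6
  L_4(u) = (u - 2)(u - 3)(u - 4)(u - 5) / 24
Then g(u) = 10·L_0(u) - 102·L_1(u) - 482·L_2(u) - 1364·L_3(u) - 3054·L_4(u).
Expanding and collecting terms gives g(u) = -3u^4 + 3u^3 + 4u^2 + 6u + 6.
Check: g(4) = -482. ✓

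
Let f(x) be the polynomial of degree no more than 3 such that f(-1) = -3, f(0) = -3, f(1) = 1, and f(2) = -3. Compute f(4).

-83

Using the Lagrange interpolation formula with nodes -1, 0, 1, 2:
  L_0(x) = x(x - 1)(x - 2) / -6
  L_1(x) = (x + 1)(x - 1)(x - 2) / 2
  L_2(x) = (x + 1)x(x - 2) / -2
  L_3(x) = (x + 1)x(x - 1) / 6
Then f(x) = -3·L_0(x) - 3·L_1(x) + 1·L_2(x) - 3·L_3(x).
Expanding and collecting terms gives f(x) = -2x³ + 2x² + 4x - 3.
Evaluating at x = 4: f(4) = -83.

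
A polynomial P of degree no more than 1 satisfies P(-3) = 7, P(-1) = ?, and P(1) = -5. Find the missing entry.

1

On equispaced nodes a degree-1 polynomial has vanishing second forward difference, so
  P(-3) - 2·P(-1) + P(1) = 0.
Substituting the known values and solving for P(-1):
  -2·P(-1) = -2
  P(-1) = 1.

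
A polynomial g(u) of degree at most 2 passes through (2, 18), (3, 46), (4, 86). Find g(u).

g(u) = 6u^2 - 2u - 2

Using the Lagrange interpolation formula with nodes 2, 3, 4:
  L_0(u) = (u - 3)(u - 4) / 2
  L_1(u) = (u - 2)(u - 4) / -1
  L_2(u) = (u - 2)(u - 3) / 2
Then g(u) = 18·L_0(u) + 46·L_1(u) + 86·L_2(u).
Expanding and collecting terms gives g(u) = 6u^2 - 2u - 2.
Check: g(3) = 46. ✓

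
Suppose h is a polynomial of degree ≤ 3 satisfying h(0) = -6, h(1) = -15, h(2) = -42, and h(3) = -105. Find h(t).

Using the Lagrange interpolation formula with nodes 0, 1, 2, 3:
  L_0(t) = (t - 1)(t - 2)(t - 3) / -6
  L_1(t) = t(t - 2)(t - 3) / 2
  L_2(t) = t(t - 1)(t - 3) / -2
  L_3(t) = t(t - 1)(t - 2) / 6
Then h(t) = -6·L_0(t) - 15·L_1(t) - 42·L_2(t) - 105·L_3(t).
Expanding and collecting terms gives h(t) = -3t³ - 6t - 6.
Check: h(3) = -105. ✓

h(t) = -3t^3 - 6t - 6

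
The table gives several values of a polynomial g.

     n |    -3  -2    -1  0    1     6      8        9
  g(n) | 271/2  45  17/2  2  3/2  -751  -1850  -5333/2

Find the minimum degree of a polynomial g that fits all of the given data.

Divided differences on the nodes -3, -2, -1, 0, 1, 6, 8, 9:
  order 0: 271/2  45  17/2  2  3/2  -751  -1850  -5333/2
  order 1: -181/2  -73/2  -13/2  -1/2  -301/2  -1099/2  -1633/2
  order 2: 27  15  3  -25  -57  -89
  order 3: -4  -4  -4  -4  -4
  order 4: 0  0  0  0
  order 5: 0  0  0
  order 6: 0  0
  order 7: 0
The order-3 divided differences are all -4 (nonzero) and every higher order vanishes, so the data lies on a polynomial of degree exactly 3.

3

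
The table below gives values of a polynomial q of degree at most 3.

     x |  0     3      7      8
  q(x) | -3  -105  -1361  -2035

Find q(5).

-493

Write q(x) = ax^3 + bx^2 + cx + d. Substituting each data point gives a linear system:
  d = -3
  27a + 9b + 3c + d = -105
  343a + 49b + 7c + d = -1361
  512a + 64b + 8c + d = -2035
Solving the system yields a = -4, b = 0, c = 2, d = -3.
So q(x) = -4x^3 + 2x - 3.
Then q(5) = -493.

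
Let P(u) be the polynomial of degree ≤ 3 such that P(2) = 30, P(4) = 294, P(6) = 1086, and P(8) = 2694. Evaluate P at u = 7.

Using the Lagrange interpolation formula with nodes 2, 4, 6, 8:
  L_0(u) = (u - 4)(u - 6)(u - 8) / -48
  L_1(u) = (u - 2)(u - 6)(u - 8) / 16
  L_2(u) = (u - 2)(u - 4)(u - 8) / -16
  L_3(u) = (u - 2)(u - 4)(u - 6) / 48
Then P(u) = 30·L_0(u) + 294·L_1(u) + 1086·L_2(u) + 2694·L_3(u).
Expanding and collecting terms gives P(u) = 6u³ - 6u² + 6.
Evaluating at u = 7: P(7) = 1770.

1770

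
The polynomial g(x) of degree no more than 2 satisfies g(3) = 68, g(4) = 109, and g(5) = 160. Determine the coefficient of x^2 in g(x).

Write g(x) = ax^2 + bx + c. Substituting each data point gives a linear system:
  9a + 3b + c = 68
  16a + 4b + c = 109
  25a + 5b + c = 160
Solving the system yields a = 5, b = 6, c = 5.
So g(x) = 5x² + 6x + 5.
The leading coefficient is 5.

5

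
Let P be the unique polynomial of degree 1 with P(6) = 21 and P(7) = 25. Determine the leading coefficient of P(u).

4

Write P(u) = au + b. Substituting each data point gives a linear system:
  6a + b = 21
  7a + b = 25
Solving the system yields a = 4, b = -3.
So P(u) = 4u - 3.
The leading coefficient is 4.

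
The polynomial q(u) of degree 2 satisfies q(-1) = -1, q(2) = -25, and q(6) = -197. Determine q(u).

Write q(u) = au^2 + bu + c. Substituting each data point gives a linear system:
  a - b + c = -1
  4a + 2b + c = -25
  36a + 6b + c = -197
Solving the system yields a = -5, b = -3, c = 1.
So q(u) = -5u² - 3u + 1.
Check: q(2) = -25. ✓

q(u) = -5u^2 - 3u + 1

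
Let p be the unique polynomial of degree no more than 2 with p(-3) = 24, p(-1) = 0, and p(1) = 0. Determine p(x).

Using the Lagrange interpolation formula with nodes -3, -1, 1:
  L_0(x) = (x + 1)(x - 1) / 8
  L_1(x) = (x + 3)(x - 1) / -4
  L_2(x) = (x + 3)(x + 1) / 8
Then p(x) = 24·L_0(x) + 0·L_1(x) + 0·L_2(x).
Expanding and collecting terms gives p(x) = 3x^2 - 3.
Check: p(1) = 0. ✓

p(x) = 3x^2 - 3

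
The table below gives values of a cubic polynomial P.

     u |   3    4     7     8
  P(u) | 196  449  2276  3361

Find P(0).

1

Using the Lagrange interpolation formula with nodes 3, 4, 7, 8:
  L_0(u) = (u - 4)(u - 7)(u - 8) / -20
  L_1(u) = (u - 3)(u - 7)(u - 8) / 12
  L_2(u) = (u - 3)(u - 4)(u - 8) / -12
  L_3(u) = (u - 3)(u - 4)(u - 7) / 20
Then P(u) = 196·L_0(u) + 449·L_1(u) + 2276·L_2(u) + 3361·L_3(u).
Expanding and collecting terms gives P(u) = 6u^3 + 5u^2 - 4u + 1.
Evaluating at u = 0: P(0) = 1.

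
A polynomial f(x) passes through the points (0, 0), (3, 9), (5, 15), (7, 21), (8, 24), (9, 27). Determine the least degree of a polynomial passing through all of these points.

Divided differences on the nodes 0, 3, 5, 7, 8, 9:
  order 0: 0  9  15  21  24  27
  order 1: 3  3  3  3  3
  order 2: 0  0  0  0
  order 3: 0  0  0
  order 4: 0  0
  order 5: 0
The order-1 divided differences are all 3 (nonzero) and every higher order vanishes, so the data lies on a polynomial of degree exactly 1.

1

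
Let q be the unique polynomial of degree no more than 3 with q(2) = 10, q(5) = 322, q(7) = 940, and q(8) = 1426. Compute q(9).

2054

Using the Lagrange interpolation formula with nodes 2, 5, 7, 8:
  L_0(n) = (n - 5)(n - 7)(n - 8) / -90
  L_1(n) = (n - 2)(n - 7)(n - 8) / 18
  L_2(n) = (n - 2)(n - 5)(n - 8) / -10
  L_3(n) = (n - 2)(n - 5)(n - 7) / 18
Then q(n) = 10·L_0(n) + 322·L_1(n) + 940·L_2(n) + 1426·L_3(n).
Expanding and collecting terms gives q(n) = 3n³ - n² - 6n + 2.
Evaluating at n = 9: q(9) = 2054.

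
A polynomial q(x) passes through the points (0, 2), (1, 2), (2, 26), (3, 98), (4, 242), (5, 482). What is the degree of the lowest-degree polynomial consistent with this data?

3

Forward differences of the values at x = 0, 1, 2, 3, 4, 5:
  q  : 2  2  26  98  242  482
  Δ  : 0  24  72  144  240
  Δ^2: 24  48  72  96
  Δ^3: 24  24  24
  Δ^4: 0  0
  Δ^5: 0
The third differences are constant (24) and nonzero, while all higher differences vanish, so the minimal degree is 3.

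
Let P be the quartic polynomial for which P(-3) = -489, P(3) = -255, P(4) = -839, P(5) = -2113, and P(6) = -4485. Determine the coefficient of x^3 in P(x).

4

Write P(x) = ax^4 + bx^3 + cx^2 + dx + e. Substituting each data point gives a linear system:
  81a - 27b + 9c - 3d + e = -489
  81a + 27b + 9c + 3d + e = -255
  256a + 64b + 16c + 4d + e = -839
  625a + 125b + 25c + 5d + e = -2113
  1296a + 216b + 36c + 6d + e = -4485
Solving the system yields a = -4, b = 4, c = -5, d = 3, e = -3.
So P(x) = -4x⁴ + 4x³ - 5x² + 3x - 3.
The coefficient of x^3 is 4.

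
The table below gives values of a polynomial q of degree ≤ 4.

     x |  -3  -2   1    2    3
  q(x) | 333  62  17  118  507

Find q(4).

Using the Lagrange interpolation formula with nodes -3, -2, 1, 2, 3:
  L_0(x) = (x + 2)(x - 1)(x - 2)(x - 3) / 120
  L_1(x) = (x + 3)(x - 1)(x - 2)(x - 3) / -60
  L_2(x) = (x + 3)(x + 2)(x - 2)(x - 3) / 24
  L_3(x) = (x + 3)(x + 2)(x - 1)(x - 3) / -20
  L_4(x) = (x + 3)(x + 2)(x - 1)(x - 2) / 60
Then q(x) = 333·L_0(x) + 62·L_1(x) + 17·L_2(x) + 118·L_3(x) + 507·L_4(x).
Expanding and collecting terms gives q(x) = 5x^4 + 3x^3 + x^2 + 2x + 6.
Evaluating at x = 4: q(4) = 1502.

1502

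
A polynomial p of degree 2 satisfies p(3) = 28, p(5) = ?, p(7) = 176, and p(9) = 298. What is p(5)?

86

On equispaced nodes a degree-2 polynomial has vanishing third forward difference, so
  - p(3) + 3·p(5) - 3·p(7) + p(9) = 0.
Substituting the known values and solving for p(5):
  3·p(5) = 258
  p(5) = 86.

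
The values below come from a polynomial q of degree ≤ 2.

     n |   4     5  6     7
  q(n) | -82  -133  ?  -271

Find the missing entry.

-196

The 3 known points determine the degree-2 polynomial uniquely.
Write q(n) = an^2 + bn + c. Substituting each data point gives a linear system:
  16a + 4b + c = -82
  25a + 5b + c = -133
  49a + 7b + c = -271
Solving the system yields a = -6, b = 3, c = 2.
So q(n) = -6n² + 3n + 2.
Then q(6) = -196.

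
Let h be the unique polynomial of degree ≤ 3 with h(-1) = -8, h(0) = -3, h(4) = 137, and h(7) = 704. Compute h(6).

Using the Lagrange interpolation formula with nodes -1, 0, 4, 7:
  L_0(n) = n(n - 4)(n - 7) / -40
  L_1(n) = (n + 1)(n - 4)(n - 7) / 28
  L_2(n) = (n + 1)n(n - 7) / -60
  L_3(n) = (n + 1)n(n - 4) / 168
Then h(n) = -8·L_0(n) - 3·L_1(n) + 137·L_2(n) + 704·L_3(n).
Expanding and collecting terms gives h(n) = 2n^3 + 3n - 3.
Evaluating at n = 6: h(6) = 447.

447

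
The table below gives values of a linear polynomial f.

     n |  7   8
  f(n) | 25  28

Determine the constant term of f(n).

4

Write f(n) = an + b. Substituting each data point gives a linear system:
  7a + b = 25
  8a + b = 28
Solving the system yields a = 3, b = 4.
So f(n) = 3n + 4.
The constant term is 4.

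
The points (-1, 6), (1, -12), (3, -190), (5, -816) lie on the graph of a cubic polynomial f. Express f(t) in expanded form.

f(t) = -6t^3 - 2t^2 - 3t - 1

Write f(t) = at^3 + bt^2 + ct + d. Substituting each data point gives a linear system:
  -a + b - c + d = 6
  a + b + c + d = -12
  27a + 9b + 3c + d = -190
  125a + 25b + 5c + d = -816
Solving the system yields a = -6, b = -2, c = -3, d = -1.
So f(t) = -6t³ - 2t² - 3t - 1.
Check: f(5) = -816. ✓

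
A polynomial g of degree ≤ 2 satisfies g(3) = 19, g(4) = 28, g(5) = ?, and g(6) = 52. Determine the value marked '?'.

39

The 3 known points determine the degree-2 polynomial uniquely.
Write g(s) = as^2 + bs + c. Substituting each data point gives a linear system:
  9a + 3b + c = 19
  16a + 4b + c = 28
  36a + 6b + c = 52
Solving the system yields a = 1, b = 2, c = 4.
So g(s) = s^2 + 2s + 4.
Then g(5) = 39.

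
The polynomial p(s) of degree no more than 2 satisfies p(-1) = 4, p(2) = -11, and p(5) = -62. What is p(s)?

p(s) = -2s^2 - 3s + 3

Write p(s) = as^2 + bs + c. Substituting each data point gives a linear system:
  a - b + c = 4
  4a + 2b + c = -11
  25a + 5b + c = -62
Solving the system yields a = -2, b = -3, c = 3.
So p(s) = -2s² - 3s + 3.
Check: p(5) = -62. ✓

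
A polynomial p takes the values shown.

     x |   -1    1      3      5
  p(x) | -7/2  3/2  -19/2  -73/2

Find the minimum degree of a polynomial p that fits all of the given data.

2

Forward differences of the values at x = -1, 1, 3, 5:
  p  : -7/2  3/2  -19/2  -73/2
  Δ  : 5  -11  -27
  Δ^2: -16  -16
  Δ^3: 0
The second differences are constant (-16) and nonzero, while all higher differences vanish, so the minimal degree is 2.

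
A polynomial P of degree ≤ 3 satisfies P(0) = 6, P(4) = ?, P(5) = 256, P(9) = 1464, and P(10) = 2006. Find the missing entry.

134

The 4 known points determine the degree-3 polynomial uniquely.
Write P(x) = ax^3 + bx^2 + cx + d. Substituting each data point gives a linear system:
  d = 6
  125a + 25b + 5c + d = 256
  729a + 81b + 9c + d = 1464
  1000a + 100b + 10c + d = 2006
Solving the system yields a = 2, b = 0, c = 0, d = 6.
So P(x) = 2x³ + 6.
Then P(4) = 134.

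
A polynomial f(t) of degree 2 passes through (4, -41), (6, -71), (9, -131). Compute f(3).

Using the Lagrange interpolation formula with nodes 4, 6, 9:
  L_0(t) = (t - 6)(t - 9) / 10
  L_1(t) = (t - 4)(t - 9) / -6
  L_2(t) = (t - 4)(t - 6) / 15
Then f(t) = -41·L_0(t) - 71·L_1(t) - 131·L_2(t).
Expanding and collecting terms gives f(t) = -t^2 - 5t - 5.
Evaluating at t = 3: f(3) = -29.

-29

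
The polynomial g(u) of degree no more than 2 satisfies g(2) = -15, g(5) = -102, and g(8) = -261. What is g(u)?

g(u) = -4u^2 - u + 3

Write g(u) = au^2 + bu + c. Substituting each data point gives a linear system:
  4a + 2b + c = -15
  25a + 5b + c = -102
  64a + 8b + c = -261
Solving the system yields a = -4, b = -1, c = 3.
So g(u) = -4u^2 - u + 3.
Check: g(8) = -261. ✓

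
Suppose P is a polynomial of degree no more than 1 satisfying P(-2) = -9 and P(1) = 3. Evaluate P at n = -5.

-21

Using the Lagrange interpolation formula with nodes -2, 1:
  L_0(n) = (n - 1) / -3
  L_1(n) = (n + 2) / 3
Then P(n) = -9·L_0(n) + 3·L_1(n).
Expanding and collecting terms gives P(n) = 4n - 1.
Evaluating at n = -5: P(-5) = -21.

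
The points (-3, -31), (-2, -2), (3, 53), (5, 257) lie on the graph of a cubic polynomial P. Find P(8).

1058

Using the Lagrange interpolation formula with nodes -3, -2, 3, 5:
  L_0(s) = (s + 2)(s - 3)(s - 5) / -48
  L_1(s) = (s + 3)(s - 3)(s - 5) / 35
  L_2(s) = (s + 3)(s + 2)(s - 5) / -60
  L_3(s) = (s + 3)(s + 2)(s - 3) / 112
Then P(s) = -31·L_0(s) - 2·L_1(s) + 53·L_2(s) + 257·L_3(s).
Expanding and collecting terms gives P(s) = 2s^3 + s^2 - 4s + 2.
Evaluating at s = 8: P(8) = 1058.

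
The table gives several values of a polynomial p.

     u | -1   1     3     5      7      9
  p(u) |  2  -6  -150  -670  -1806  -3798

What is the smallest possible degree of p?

Forward differences of the values at u = -1, 1, 3, 5, 7, 9:
  p  : 2  -6  -150  -670  -1806  -3798
  Δ  : -8  -144  -520  -1136  -1992
  Δ^2: -136  -376  -616  -856
  Δ^3: -240  -240  -240
  Δ^4: 0  0
  Δ^5: 0
The third differences are constant (-240) and nonzero, while all higher differences vanish, so the minimal degree is 3.

3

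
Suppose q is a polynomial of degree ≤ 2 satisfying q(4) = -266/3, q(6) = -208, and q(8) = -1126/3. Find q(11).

Using the Lagrange interpolation formula with nodes 4, 6, 8:
  L_0(t) = (t - 6)(t - 8) / 8
  L_1(t) = (t - 4)(t - 8) / -4
  L_2(t) = (t - 4)(t - 6) / 8
Then q(t) = -266/3·L_0(t) - 208·L_1(t) - 1126/3·L_2(t).
Expanding and collecting terms gives q(t) = -6t^2 + (1/3)t + 6.
Evaluating at t = 11: q(11) = -2149/3.

-2149/3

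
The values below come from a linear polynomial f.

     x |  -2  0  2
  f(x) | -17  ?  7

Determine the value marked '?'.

The 2 known points determine the degree-1 polynomial uniquely.
Write f(x) = ax + b. Substituting each data point gives a linear system:
  -2a + b = -17
  2a + b = 7
Solving the system yields a = 6, b = -5.
So f(x) = 6x - 5.
Then f(0) = -5.

-5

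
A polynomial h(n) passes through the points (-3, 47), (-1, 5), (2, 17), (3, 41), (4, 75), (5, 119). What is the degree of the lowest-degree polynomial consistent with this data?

Divided differences on the nodes -3, -1, 2, 3, 4, 5:
  order 0: 47  5  17  41  75  119
  order 1: -21  4  24  34  44
  order 2: 5  5  5  5
  order 3: 0  0  0
  order 4: 0  0
  order 5: 0
The order-2 divided differences are all 5 (nonzero) and every higher order vanishes, so the data lies on a polynomial of degree exactly 2.

2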